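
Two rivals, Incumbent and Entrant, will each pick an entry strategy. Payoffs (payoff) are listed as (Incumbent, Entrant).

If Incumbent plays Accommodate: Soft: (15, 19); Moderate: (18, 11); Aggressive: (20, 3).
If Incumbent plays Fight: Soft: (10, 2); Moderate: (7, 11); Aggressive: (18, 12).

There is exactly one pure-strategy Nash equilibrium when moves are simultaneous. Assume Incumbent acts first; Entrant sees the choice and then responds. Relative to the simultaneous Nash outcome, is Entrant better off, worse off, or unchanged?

Backward induction with Incumbent moving first.
- Accommodate: BR = Soft, leader payoff 15.
- Fight: BR = Aggressive, leader payoff 18.
Incumbent's induced payoffs are 15, 18, so Incumbent commits to Fight. Subgame-perfect outcome: (Fight, Aggressive) with payoffs (18, 12).
Under simultaneous play:
Incumbent's best replies: Soft→Accommodate; Moderate→Accommodate; Aggressive→Accommodate.
Entrant's best replies: Accommodate→Soft; Fight→Aggressive.
Only (Accommodate, Soft) has each player best-responding; Nash payoffs (15, 19).
Entrant earns 12 sequentially versus 19 at the Nash outcome: worse off.

worse off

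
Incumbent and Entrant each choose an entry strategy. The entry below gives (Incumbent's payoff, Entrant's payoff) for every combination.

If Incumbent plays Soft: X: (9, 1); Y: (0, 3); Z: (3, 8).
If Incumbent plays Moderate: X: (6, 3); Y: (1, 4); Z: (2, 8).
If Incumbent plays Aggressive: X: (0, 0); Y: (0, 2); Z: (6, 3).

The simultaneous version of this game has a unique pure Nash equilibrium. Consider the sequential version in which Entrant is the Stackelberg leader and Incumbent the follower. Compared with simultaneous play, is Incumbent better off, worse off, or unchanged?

worse off

Incumbent best-responds to each possible Entrant move:
- X: BR = Soft, leader payoff 1.
- Y: BR = Moderate, leader payoff 4.
- Z: BR = Aggressive, leader payoff 3.
Among 1, 4, 3, the best is 4 at Y. Subgame-perfect outcome: (Moderate, Y) with payoffs (1, 4).
Under simultaneous play:
Incumbent's best replies: X→Soft; Y→Moderate; Z→Aggressive.
Entrant's best replies: Soft→Z; Moderate→Z; Aggressive→Z.
The unique mutual best reply is (Aggressive, Z), giving (6, 3).
Incumbent earns 1 sequentially versus 6 at the Nash outcome: worse off.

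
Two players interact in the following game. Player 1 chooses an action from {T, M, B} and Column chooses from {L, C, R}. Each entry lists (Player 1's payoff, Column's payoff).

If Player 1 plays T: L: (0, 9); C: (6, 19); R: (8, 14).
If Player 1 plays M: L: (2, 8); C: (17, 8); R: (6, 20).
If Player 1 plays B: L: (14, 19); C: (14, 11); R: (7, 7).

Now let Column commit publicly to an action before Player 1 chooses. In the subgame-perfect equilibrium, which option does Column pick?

L

Work backward from Player 1's decision.
- L → Player 1 plays B (best of 0, 2, 14); Column gets 19.
- C → Player 1 plays M (best of 6, 17, 14); Column gets 8.
- R → Player 1 plays T (best of 8, 6, 7); Column gets 14.
Among 19, 8, 14, the best is 19 at L. Subgame-perfect outcome: (B, L) with payoffs (14, 19).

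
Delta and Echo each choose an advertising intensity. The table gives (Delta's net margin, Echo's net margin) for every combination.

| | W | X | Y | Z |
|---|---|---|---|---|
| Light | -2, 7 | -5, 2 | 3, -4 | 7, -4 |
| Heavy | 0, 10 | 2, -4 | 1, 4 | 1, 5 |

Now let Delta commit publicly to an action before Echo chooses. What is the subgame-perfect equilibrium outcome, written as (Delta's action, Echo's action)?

Backward induction with Delta moving first.
- Light: BR = W, leader payoff -2.
- Heavy: BR = W, leader payoff 0.
Delta's induced payoffs are -2, 0, so Delta commits to Heavy. Subgame-perfect outcome: (Heavy, W) with payoffs (0, 10).

(Heavy, W)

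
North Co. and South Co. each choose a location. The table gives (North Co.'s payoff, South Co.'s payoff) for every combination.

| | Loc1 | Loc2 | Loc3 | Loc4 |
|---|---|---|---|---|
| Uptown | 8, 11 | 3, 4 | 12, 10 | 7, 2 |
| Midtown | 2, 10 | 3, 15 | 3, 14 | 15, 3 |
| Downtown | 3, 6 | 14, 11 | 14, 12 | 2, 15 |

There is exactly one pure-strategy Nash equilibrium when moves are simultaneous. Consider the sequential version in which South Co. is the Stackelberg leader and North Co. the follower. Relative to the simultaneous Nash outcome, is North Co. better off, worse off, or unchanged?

better off

Solve by backward induction (South Co. leads).
- Loc1 → North Co. plays Uptown (best of 8, 2, 3); South Co. gets 11.
- Loc2 → North Co. plays Downtown (best of 3, 3, 14); South Co. gets 11.
- Loc3 → North Co. plays Downtown (best of 12, 3, 14); South Co. gets 12.
- Loc4 → North Co. plays Midtown (best of 7, 15, 2); South Co. gets 3.
Among 11, 11, 12, 3, the best is 12 at Loc3. Subgame-perfect outcome: (Downtown, Loc3) with payoffs (14, 12).
For the simultaneous game, intersect best replies.
North Co.'s best replies: Loc1→Uptown; Loc2→Downtown; Loc3→Downtown; Loc4→Midtown.
South Co.'s best replies: Uptown→Loc1; Midtown→Loc2; Downtown→Loc4.
The unique mutual best reply is (Uptown, Loc1), giving (8, 11).
North Co. earns 14 sequentially versus 8 at the Nash outcome: better off.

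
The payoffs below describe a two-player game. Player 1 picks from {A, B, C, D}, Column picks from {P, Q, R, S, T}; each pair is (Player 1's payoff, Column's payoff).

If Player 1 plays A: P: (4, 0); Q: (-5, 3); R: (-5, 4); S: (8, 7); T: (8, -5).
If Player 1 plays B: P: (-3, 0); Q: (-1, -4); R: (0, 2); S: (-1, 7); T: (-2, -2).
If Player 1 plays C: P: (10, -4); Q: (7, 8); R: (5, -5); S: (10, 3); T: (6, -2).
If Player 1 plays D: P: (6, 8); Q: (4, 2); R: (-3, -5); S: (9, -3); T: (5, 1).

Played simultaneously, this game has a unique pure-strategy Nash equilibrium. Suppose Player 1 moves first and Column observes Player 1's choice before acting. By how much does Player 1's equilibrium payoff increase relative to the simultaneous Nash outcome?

1

Solve by backward induction (Player 1 leads).
- A → Column plays S (best of 0, 3, 4, 7, -5); Player 1 gets 8.
- B → Column plays S (best of 0, -4, 2, 7, -2); Player 1 gets -1.
- C → Column plays Q (best of -4, 8, -5, 3, -2); Player 1 gets 7.
- D → Column plays P (best of 8, 2, -5, -3, 1); Player 1 gets 6.
Player 1's induced payoffs are 8, -1, 7, 6, so Player 1 commits to A. Subgame-perfect outcome: (A, S) with payoffs (8, 7).
Under simultaneous play:
Player 1's best replies: P→C; Q→C; R→C; S→C; T→A.
Column's best replies: A→S; B→S; C→Q; D→P.
The unique mutual best reply is (C, Q), giving (7, 8).
Player 1's commitment gain: 8 − 7 = 1.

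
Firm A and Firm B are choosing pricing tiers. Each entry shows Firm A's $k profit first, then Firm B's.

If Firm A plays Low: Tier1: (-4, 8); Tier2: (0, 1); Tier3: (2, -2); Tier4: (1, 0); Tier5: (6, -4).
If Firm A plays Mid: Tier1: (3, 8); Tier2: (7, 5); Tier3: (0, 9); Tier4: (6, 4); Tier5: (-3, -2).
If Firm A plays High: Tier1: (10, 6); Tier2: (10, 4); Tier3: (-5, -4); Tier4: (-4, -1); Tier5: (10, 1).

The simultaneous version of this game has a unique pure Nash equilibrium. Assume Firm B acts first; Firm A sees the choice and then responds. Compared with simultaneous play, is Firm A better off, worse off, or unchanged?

unchanged

Solve by backward induction (Firm B leads).
- Tier1 → Firm A plays High (best of -4, 3, 10); Firm B gets 6.
- Tier2 → Firm A plays High (best of 0, 7, 10); Firm B gets 4.
- Tier3 → Firm A plays Low (best of 2, 0, -5); Firm B gets -2.
- Tier4 → Firm A plays Mid (best of 1, 6, -4); Firm B gets 4.
- Tier5 → Firm A plays High (best of 6, -3, 10); Firm B gets 1.
Maximizing over 6, 4, -2, 4, 1, Firm B chooses Tier1. Subgame-perfect outcome: (High, Tier1) with payoffs (10, 6).
Under simultaneous play:
Firm A's best replies: Tier1→High; Tier2→High; Tier3→Low; Tier4→Mid; Tier5→High.
Firm B's best replies: Low→Tier1; Mid→Tier3; High→Tier1.
The unique mutual best reply is (High, Tier1), giving (10, 6).
Firm A earns 10 sequentially versus 10 at the Nash outcome: unchanged.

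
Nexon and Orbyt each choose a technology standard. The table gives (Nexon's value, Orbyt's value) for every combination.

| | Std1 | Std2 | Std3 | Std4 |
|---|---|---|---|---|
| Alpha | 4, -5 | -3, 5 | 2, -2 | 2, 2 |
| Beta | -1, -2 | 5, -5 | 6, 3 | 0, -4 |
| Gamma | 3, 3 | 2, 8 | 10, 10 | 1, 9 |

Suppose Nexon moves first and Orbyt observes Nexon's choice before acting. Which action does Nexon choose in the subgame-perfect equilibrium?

Gamma

Orbyt best-responds to each possible Nexon move:
- Alpha: BR = Std2, leader payoff -3.
- Beta: BR = Std3, leader payoff 6.
- Gamma: BR = Std3, leader payoff 10.
Among -3, 6, 10, the best is 10 at Gamma. Subgame-perfect outcome: (Gamma, Std3) with payoffs (10, 10).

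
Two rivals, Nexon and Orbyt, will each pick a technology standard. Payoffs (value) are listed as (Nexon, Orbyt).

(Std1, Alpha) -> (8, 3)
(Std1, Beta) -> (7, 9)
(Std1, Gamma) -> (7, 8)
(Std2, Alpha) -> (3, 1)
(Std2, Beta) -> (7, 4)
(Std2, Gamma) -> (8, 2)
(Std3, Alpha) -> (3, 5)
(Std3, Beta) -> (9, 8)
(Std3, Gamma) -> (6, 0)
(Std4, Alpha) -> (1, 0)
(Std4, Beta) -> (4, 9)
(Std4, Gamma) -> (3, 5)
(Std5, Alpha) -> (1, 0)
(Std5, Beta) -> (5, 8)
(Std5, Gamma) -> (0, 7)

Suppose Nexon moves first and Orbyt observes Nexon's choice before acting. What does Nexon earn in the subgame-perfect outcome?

9

Backward induction with Nexon moving first.
- Std1: BR = Beta, leader payoff 7.
- Std2: BR = Beta, leader payoff 7.
- Std3: BR = Beta, leader payoff 9.
- Std4: BR = Beta, leader payoff 4.
- Std5: BR = Beta, leader payoff 5.
Maximizing over 7, 7, 9, 4, 5, Nexon chooses Std3. Subgame-perfect outcome: (Std3, Beta) with payoffs (9, 8).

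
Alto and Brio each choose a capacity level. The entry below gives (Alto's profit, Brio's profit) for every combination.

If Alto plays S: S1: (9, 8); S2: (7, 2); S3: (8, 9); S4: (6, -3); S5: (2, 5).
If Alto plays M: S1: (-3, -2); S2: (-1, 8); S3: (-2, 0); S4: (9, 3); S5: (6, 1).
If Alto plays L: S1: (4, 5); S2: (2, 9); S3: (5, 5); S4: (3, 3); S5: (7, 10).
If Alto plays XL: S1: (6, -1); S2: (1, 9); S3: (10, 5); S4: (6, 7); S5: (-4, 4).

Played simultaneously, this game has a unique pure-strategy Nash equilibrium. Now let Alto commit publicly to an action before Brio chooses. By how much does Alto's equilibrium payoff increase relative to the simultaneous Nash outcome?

Work backward from Brio's decision.
- S: Brio compares 8, 2, 9, -3, 5 and picks S3; Alto would get 8.
- M: Brio compares -2, 8, 0, 3, 1 and picks S2; Alto would get -1.
- L: Brio compares 5, 9, 5, 3, 10 and picks S5; Alto would get 7.
- XL: Brio compares -1, 9, 5, 7, 4 and picks S2; Alto would get 1.
Among 8, -1, 7, 1, the best is 8 at S. Subgame-perfect outcome: (S, S3) with payoffs (8, 9).
Now find the simultaneous Nash equilibrium.
Alto's best replies: S1→S; S2→S; S3→XL; S4→M; S5→L.
Brio's best replies: S→S3; M→S2; L→S5; XL→S2.
The unique mutual best reply is (L, S5), giving (7, 10).
Alto's commitment gain: 8 − 7 = 1.

1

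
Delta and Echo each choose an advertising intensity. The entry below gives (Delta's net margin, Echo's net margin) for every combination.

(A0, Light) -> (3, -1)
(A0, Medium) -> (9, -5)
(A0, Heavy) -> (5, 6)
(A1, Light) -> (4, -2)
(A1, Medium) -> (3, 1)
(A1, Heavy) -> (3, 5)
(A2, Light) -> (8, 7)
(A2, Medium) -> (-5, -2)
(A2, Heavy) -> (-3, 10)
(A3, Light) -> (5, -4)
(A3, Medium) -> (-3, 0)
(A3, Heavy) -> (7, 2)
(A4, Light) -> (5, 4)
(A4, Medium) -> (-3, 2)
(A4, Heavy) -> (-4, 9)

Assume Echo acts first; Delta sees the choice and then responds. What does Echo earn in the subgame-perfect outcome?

7

Solve by backward induction (Echo leads).
- Light: Delta compares 3, 4, 8, 5, 5 and picks A2; Echo would get 7.
- Medium: Delta compares 9, 3, -5, -3, -3 and picks A0; Echo would get -5.
- Heavy: Delta compares 5, 3, -3, 7, -4 and picks A3; Echo would get 2.
Echo's induced payoffs are 7, -5, 2, so Echo commits to Light. Subgame-perfect outcome: (A2, Light) with payoffs (8, 7).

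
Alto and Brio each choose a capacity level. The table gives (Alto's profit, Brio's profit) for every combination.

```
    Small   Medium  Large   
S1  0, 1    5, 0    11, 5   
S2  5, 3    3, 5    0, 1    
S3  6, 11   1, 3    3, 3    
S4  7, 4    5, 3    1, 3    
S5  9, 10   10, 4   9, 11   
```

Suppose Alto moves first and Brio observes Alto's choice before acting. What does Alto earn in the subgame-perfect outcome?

11

Backward induction with Alto moving first.
- S1: BR = Large, leader payoff 11.
- S2: BR = Medium, leader payoff 3.
- S3: BR = Small, leader payoff 6.
- S4: BR = Small, leader payoff 7.
- S5: BR = Large, leader payoff 9.
Alto's induced payoffs are 11, 3, 6, 7, 9, so Alto commits to S1. Subgame-perfect outcome: (S1, Large) with payoffs (11, 5).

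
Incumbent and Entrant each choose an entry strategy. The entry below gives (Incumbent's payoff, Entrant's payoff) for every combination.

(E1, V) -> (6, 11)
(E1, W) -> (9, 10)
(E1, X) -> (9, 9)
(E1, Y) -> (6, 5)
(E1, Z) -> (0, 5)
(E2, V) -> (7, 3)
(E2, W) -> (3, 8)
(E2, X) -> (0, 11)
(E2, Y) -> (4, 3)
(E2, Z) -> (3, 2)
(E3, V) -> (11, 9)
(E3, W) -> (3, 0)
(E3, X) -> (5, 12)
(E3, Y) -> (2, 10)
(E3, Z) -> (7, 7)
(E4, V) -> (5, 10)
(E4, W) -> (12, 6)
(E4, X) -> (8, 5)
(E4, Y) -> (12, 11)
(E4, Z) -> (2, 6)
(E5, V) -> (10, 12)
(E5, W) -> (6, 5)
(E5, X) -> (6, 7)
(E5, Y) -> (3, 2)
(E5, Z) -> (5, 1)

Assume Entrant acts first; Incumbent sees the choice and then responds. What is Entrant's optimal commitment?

Work backward from Incumbent's decision.
- V → Incumbent plays E3 (best of 6, 7, 11, 5, 10); Entrant gets 9.
- W → Incumbent plays E4 (best of 9, 3, 3, 12, 6); Entrant gets 6.
- X → Incumbent plays E1 (best of 9, 0, 5, 8, 6); Entrant gets 9.
- Y → Incumbent plays E4 (best of 6, 4, 2, 12, 3); Entrant gets 11.
- Z → Incumbent plays E3 (best of 0, 3, 7, 2, 5); Entrant gets 7.
Among 9, 6, 9, 11, 7, the best is 11 at Y. Subgame-perfect outcome: (E4, Y) with payoffs (12, 11).

Y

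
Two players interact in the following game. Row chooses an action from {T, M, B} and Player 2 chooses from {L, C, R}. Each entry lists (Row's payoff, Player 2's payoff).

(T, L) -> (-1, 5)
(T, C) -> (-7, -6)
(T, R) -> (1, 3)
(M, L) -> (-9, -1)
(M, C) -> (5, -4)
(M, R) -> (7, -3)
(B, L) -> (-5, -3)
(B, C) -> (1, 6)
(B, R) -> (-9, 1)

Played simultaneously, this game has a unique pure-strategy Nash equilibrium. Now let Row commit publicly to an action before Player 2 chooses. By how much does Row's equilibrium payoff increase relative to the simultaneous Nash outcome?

Work backward from Player 2's decision.
- T → Player 2 plays L (best of 5, -6, 3); Row gets -1.
- M → Player 2 plays L (best of -1, -4, -3); Row gets -9.
- B → Player 2 plays C (best of -3, 6, 1); Row gets 1.
Among -1, -9, 1, the best is 1 at B. Subgame-perfect outcome: (B, C) with payoffs (1, 6).
Now find the simultaneous Nash equilibrium.
Row's best replies: L→T; C→M; R→M.
Player 2's best replies: T→L; M→L; B→C.
Only (T, L) has each player best-responding; Nash payoffs (-1, 5).
Row's commitment gain: 1 − -1 = 2.

2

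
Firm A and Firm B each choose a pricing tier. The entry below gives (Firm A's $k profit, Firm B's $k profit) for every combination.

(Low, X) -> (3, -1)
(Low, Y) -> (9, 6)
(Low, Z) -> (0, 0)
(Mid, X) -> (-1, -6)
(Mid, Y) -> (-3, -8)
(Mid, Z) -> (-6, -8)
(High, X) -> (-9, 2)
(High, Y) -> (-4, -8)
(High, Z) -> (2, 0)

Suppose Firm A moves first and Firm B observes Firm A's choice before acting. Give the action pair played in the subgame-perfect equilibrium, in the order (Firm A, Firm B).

Firm B best-responds to each possible Firm A move:
- Low → Firm B plays Y (best of -1, 6, 0); Firm A gets 9.
- Mid → Firm B plays X (best of -6, -8, -8); Firm A gets -1.
- High → Firm B plays X (best of 2, -8, 0); Firm A gets -9.
Among 9, -1, -9, the best is 9 at Low. Subgame-perfect outcome: (Low, Y) with payoffs (9, 6).

(Low, Y)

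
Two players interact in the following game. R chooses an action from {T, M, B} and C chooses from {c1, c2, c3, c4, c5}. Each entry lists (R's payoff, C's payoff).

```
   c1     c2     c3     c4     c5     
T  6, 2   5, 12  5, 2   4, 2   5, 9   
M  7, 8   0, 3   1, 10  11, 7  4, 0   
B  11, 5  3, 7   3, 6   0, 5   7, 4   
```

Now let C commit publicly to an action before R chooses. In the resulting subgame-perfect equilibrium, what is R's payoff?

Work backward from R's decision.
- c1: BR = B, leader payoff 5.
- c2: BR = T, leader payoff 12.
- c3: BR = T, leader payoff 2.
- c4: BR = M, leader payoff 7.
- c5: BR = B, leader payoff 4.
C's induced payoffs are 5, 12, 2, 7, 4, so C commits to c2. Subgame-perfect outcome: (T, c2) with payoffs (5, 12).

5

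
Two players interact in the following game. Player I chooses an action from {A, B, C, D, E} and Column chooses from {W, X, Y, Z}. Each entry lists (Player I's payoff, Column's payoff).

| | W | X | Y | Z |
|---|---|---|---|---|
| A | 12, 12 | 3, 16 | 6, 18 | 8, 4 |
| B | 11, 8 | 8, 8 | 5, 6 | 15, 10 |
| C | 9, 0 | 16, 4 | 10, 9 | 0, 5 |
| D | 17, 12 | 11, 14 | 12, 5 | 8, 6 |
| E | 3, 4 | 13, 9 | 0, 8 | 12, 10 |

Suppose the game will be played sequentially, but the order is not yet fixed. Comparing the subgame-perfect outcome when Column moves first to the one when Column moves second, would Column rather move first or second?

first

If Player I leads: Column's best replies are A→Y, B→Z, C→Y, D→X, E→Z; Player I's induced payoffs 6, 15, 10, 11, 12; outcome (B, Z), payoffs (15, 10).
If Column leads: Player I's best replies are W→D, X→C, Y→D, Z→B; Column's induced payoffs 12, 4, 5, 10; outcome (D, W), payoffs (17, 12).
Column gets 12 moving first and 10 moving second, so Column prefers to move first.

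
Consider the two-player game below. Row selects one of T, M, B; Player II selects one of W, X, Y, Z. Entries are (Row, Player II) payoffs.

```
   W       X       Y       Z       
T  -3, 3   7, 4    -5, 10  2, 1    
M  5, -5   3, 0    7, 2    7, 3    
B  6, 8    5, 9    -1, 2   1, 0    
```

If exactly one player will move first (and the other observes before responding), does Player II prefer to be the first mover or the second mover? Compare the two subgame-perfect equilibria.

If Row leads: Player II's best replies are T→Y, M→Z, B→X; Row's induced payoffs -5, 7, 5; outcome (M, Z), payoffs (7, 3).
If Player II leads: Row's best replies are W→B, X→T, Y→M, Z→M; Player II's induced payoffs 8, 4, 2, 3; outcome (B, W), payoffs (6, 8).
Player II gets 8 moving first and 3 moving second, so Player II prefers to move first.

first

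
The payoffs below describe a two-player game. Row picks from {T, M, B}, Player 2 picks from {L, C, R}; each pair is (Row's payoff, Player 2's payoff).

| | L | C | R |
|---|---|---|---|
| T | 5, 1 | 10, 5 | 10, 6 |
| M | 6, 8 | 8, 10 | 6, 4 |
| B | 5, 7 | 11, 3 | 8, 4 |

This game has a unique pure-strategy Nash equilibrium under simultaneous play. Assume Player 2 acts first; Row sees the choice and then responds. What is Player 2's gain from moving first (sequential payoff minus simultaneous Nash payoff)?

Work backward from Row's decision.
- L: BR = M, leader payoff 8.
- C: BR = B, leader payoff 3.
- R: BR = T, leader payoff 6.
Among 8, 3, 6, the best is 8 at L. Subgame-perfect outcome: (M, L) with payoffs (6, 8).
Now find the simultaneous Nash equilibrium.
Row's best replies: L→M; C→B; R→T.
Player 2's best replies: T→R; M→C; B→L.
Only (T, R) has each player best-responding; Nash payoffs (10, 6).
Player 2's commitment gain: 8 − 6 = 2.

2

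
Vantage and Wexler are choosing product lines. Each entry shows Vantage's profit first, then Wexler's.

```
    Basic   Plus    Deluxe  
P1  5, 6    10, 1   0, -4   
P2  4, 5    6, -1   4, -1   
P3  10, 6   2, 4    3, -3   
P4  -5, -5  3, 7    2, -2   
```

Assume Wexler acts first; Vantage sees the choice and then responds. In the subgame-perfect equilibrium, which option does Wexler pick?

Basic

Vantage best-responds to each possible Wexler move:
- Basic: Vantage compares 5, 4, 10, -5 and picks P3; Wexler would get 6.
- Plus: Vantage compares 10, 6, 2, 3 and picks P1; Wexler would get 1.
- Deluxe: Vantage compares 0, 4, 3, 2 and picks P2; Wexler would get -1.
Wexler's induced payoffs are 6, 1, -1, so Wexler commits to Basic. Subgame-perfect outcome: (P3, Basic) with payoffs (10, 6).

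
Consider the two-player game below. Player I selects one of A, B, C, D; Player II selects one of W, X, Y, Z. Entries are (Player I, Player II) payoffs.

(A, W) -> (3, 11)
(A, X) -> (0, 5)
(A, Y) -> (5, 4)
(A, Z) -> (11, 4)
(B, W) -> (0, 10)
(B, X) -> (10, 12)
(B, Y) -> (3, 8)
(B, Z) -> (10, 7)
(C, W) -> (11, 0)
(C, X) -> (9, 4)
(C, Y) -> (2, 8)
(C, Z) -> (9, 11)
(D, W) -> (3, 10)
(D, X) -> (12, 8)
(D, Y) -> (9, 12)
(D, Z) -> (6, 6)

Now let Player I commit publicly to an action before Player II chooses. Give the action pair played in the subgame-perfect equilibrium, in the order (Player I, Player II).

Solve by backward induction (Player I leads).
- A: Player II compares 11, 5, 4, 4 and picks W; Player I would get 3.
- B: Player II compares 10, 12, 8, 7 and picks X; Player I would get 10.
- C: Player II compares 0, 4, 8, 11 and picks Z; Player I would get 9.
- D: Player II compares 10, 8, 12, 6 and picks Y; Player I would get 9.
Player I's induced payoffs are 3, 10, 9, 9, so Player I commits to B. Subgame-perfect outcome: (B, X) with payoffs (10, 12).

(B, X)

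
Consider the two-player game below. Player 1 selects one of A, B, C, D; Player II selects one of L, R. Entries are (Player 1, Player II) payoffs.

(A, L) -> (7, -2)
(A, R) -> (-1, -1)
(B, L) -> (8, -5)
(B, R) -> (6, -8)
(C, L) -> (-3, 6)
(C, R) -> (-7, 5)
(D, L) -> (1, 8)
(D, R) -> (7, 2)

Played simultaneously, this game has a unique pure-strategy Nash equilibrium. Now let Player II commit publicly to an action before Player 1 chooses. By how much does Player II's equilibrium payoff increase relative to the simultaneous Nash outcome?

Solve by backward induction (Player II leads).
- L: BR = B, leader payoff -5.
- R: BR = D, leader payoff 2.
Player II's induced payoffs are -5, 2, so Player II commits to R. Subgame-perfect outcome: (D, R) with payoffs (7, 2).
For the simultaneous game, intersect best replies.
Player 1's best replies: L→B; R→D.
Player II's best replies: A→R; B→L; C→L; D→L.
The unique mutual best reply is (B, L), giving (8, -5).
Player II's commitment gain: 2 − -5 = 7.

7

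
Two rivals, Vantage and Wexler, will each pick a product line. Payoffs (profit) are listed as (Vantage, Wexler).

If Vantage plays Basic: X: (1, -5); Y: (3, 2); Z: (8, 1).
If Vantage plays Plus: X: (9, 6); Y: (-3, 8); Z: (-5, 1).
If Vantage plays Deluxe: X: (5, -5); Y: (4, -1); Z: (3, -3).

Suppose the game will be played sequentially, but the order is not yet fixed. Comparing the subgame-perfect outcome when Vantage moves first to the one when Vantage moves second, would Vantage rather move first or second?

If Vantage leads: Wexler's best replies are Basic→Y, Plus→Y, Deluxe→Y; Vantage's induced payoffs 3, -3, 4; outcome (Deluxe, Y), payoffs (4, -1).
If Wexler leads: Vantage's best replies are X→Plus, Y→Deluxe, Z→Basic; Wexler's induced payoffs 6, -1, 1; outcome (Plus, X), payoffs (9, 6).
Vantage gets 4 moving first and 9 moving second, so Vantage prefers to move second.

second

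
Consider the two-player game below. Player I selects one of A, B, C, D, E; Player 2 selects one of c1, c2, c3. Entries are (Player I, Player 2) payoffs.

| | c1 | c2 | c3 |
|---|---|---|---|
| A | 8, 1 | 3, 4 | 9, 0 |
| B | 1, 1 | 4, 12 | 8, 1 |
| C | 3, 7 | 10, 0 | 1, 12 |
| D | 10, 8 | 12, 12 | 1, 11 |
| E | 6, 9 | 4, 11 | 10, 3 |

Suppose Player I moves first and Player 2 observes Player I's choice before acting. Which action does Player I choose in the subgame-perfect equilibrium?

D

Work backward from Player 2's decision.
- A → Player 2 plays c2 (best of 1, 4, 0); Player I gets 3.
- B → Player 2 plays c2 (best of 1, 12, 1); Player I gets 4.
- C → Player 2 plays c3 (best of 7, 0, 12); Player I gets 1.
- D → Player 2 plays c2 (best of 8, 12, 11); Player I gets 12.
- E → Player 2 plays c2 (best of 9, 11, 3); Player I gets 4.
Among 3, 4, 1, 12, 4, the best is 12 at D. Subgame-perfect outcome: (D, c2) with payoffs (12, 12).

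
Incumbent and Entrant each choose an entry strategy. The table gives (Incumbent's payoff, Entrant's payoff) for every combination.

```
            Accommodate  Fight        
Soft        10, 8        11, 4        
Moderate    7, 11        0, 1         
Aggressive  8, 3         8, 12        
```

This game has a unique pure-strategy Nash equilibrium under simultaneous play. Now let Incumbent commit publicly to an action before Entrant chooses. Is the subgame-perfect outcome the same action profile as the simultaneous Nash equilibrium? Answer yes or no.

yes

Solve by backward induction (Incumbent leads).
- Soft → Entrant plays Accommodate (best of 8, 4); Incumbent gets 10.
- Moderate → Entrant plays Accommodate (best of 11, 1); Incumbent gets 7.
- Aggressive → Entrant plays Fight (best of 3, 12); Incumbent gets 8.
Incumbent's induced payoffs are 10, 7, 8, so Incumbent commits to Soft. Subgame-perfect outcome: (Soft, Accommodate) with payoffs (10, 8).
Under simultaneous play:
Incumbent's best replies: Accommodate→Soft; Fight→Soft.
Entrant's best replies: Soft→Accommodate; Moderate→Accommodate; Aggressive→Fight.
The unique mutual best reply is (Soft, Accommodate), giving (10, 8).
Sequential outcome (Soft, Accommodate) coincides with the Nash profile (Soft, Accommodate).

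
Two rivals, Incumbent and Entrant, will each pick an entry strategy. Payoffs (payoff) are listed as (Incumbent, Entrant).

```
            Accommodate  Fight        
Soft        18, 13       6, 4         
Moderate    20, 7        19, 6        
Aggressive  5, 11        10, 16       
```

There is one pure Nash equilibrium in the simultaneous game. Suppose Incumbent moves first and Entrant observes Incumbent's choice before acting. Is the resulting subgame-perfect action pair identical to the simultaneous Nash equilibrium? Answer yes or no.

Backward induction with Incumbent moving first.
- Soft → Entrant plays Accommodate (best of 13, 4); Incumbent gets 18.
- Moderate → Entrant plays Accommodate (best of 7, 6); Incumbent gets 20.
- Aggressive → Entrant plays Fight (best of 11, 16); Incumbent gets 10.
Incumbent's induced payoffs are 18, 20, 10, so Incumbent commits to Moderate. Subgame-perfect outcome: (Moderate, Accommodate) with payoffs (20, 7).
Under simultaneous play:
Incumbent's best replies: Accommodate→Moderate; Fight→Moderate.
Entrant's best replies: Soft→Accommodate; Moderate→Accommodate; Aggressive→Fight.
The unique mutual best reply is (Moderate, Accommodate), giving (20, 7).
Sequential outcome (Moderate, Accommodate) coincides with the Nash profile (Moderate, Accommodate).

yes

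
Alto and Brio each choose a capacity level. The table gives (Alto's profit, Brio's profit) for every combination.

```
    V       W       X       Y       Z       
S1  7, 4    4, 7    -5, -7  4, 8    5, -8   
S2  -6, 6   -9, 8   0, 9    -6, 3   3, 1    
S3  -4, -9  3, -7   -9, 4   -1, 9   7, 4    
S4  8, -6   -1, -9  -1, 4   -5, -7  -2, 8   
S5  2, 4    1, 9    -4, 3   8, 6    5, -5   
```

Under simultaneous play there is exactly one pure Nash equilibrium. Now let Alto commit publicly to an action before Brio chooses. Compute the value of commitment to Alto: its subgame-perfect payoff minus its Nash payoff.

Solve by backward induction (Alto leads).
- S1: BR = Y, leader payoff 4.
- S2: BR = X, leader payoff 0.
- S3: BR = Y, leader payoff -1.
- S4: BR = Z, leader payoff -2.
- S5: BR = W, leader payoff 1.
Alto's induced payoffs are 4, 0, -1, -2, 1, so Alto commits to S1. Subgame-perfect outcome: (S1, Y) with payoffs (4, 8).
For the simultaneous game, intersect best replies.
Alto's best replies: V→S4; W→S1; X→S2; Y→S5; Z→S3.
Brio's best replies: S1→Y; S2→X; S3→Y; S4→Z; S5→W.
Only (S2, X) has each player best-responding; Nash payoffs (0, 9).
Alto's commitment gain: 4 − 0 = 4.

4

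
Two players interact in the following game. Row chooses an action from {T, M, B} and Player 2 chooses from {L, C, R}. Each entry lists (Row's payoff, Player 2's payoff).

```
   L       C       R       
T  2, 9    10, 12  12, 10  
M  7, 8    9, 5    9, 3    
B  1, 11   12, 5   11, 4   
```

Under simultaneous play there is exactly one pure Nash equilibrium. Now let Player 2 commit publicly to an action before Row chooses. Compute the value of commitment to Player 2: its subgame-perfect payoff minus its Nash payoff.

2

Work backward from Row's decision.
- L: BR = M, leader payoff 8.
- C: BR = B, leader payoff 5.
- R: BR = T, leader payoff 10.
Among 8, 5, 10, the best is 10 at R. Subgame-perfect outcome: (T, R) with payoffs (12, 10).
For the simultaneous game, intersect best replies.
Row's best replies: L→M; C→B; R→T.
Player 2's best replies: T→C; M→L; B→L.
The unique mutual best reply is (M, L), giving (7, 8).
Player 2's commitment gain: 10 − 8 = 2.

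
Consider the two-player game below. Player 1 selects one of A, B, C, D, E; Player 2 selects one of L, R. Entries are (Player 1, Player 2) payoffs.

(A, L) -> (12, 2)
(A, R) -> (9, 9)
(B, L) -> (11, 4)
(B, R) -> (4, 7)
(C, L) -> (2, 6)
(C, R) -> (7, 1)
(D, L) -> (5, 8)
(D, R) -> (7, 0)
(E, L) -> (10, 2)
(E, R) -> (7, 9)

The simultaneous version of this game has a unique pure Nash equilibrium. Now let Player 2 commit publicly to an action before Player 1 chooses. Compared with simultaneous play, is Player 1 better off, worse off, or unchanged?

Solve by backward induction (Player 2 leads).
- L: BR = A, leader payoff 2.
- R: BR = A, leader payoff 9.
Maximizing over 2, 9, Player 2 chooses R. Subgame-perfect outcome: (A, R) with payoffs (9, 9).
Now find the simultaneous Nash equilibrium.
Player 1's best replies: L→A; R→A.
Player 2's best replies: A→R; B→R; C→L; D→L; E→R.
Only (A, R) has each player best-responding; Nash payoffs (9, 9).
Player 1 earns 9 sequentially versus 9 at the Nash outcome: unchanged.

unchanged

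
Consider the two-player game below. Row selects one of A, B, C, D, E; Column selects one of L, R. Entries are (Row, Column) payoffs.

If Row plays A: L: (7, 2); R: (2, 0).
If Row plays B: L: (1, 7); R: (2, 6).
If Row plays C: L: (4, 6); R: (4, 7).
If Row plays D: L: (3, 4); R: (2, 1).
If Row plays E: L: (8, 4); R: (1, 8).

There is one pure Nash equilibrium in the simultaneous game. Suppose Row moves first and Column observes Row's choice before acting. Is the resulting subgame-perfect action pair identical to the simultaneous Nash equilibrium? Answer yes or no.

no

Work backward from Column's decision.
- A → Column plays L (best of 2, 0); Row gets 7.
- B → Column plays L (best of 7, 6); Row gets 1.
- C → Column plays R (best of 6, 7); Row gets 4.
- D → Column plays L (best of 4, 1); Row gets 3.
- E → Column plays R (best of 4, 8); Row gets 1.
Maximizing over 7, 1, 4, 3, 1, Row chooses A. Subgame-perfect outcome: (A, L) with payoffs (7, 2).
Now find the simultaneous Nash equilibrium.
Row's best replies: L→E; R→C.
Column's best replies: A→L; B→L; C→R; D→L; E→R.
The unique mutual best reply is (C, R), giving (4, 7).
Sequential outcome (A, L) differs from the Nash profile (C, R).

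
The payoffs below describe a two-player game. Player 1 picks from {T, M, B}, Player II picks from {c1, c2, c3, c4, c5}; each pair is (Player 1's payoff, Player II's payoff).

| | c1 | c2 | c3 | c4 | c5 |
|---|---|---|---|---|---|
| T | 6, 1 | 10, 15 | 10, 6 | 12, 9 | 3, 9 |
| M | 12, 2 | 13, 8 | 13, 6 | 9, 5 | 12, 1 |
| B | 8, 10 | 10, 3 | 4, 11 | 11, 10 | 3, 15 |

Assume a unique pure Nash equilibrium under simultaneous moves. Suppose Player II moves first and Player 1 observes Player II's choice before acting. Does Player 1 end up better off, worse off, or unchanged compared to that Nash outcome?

Work backward from Player 1's decision.
- c1: Player 1 compares 6, 12, 8 and picks M; Player II would get 2.
- c2: Player 1 compares 10, 13, 10 and picks M; Player II would get 8.
- c3: Player 1 compares 10, 13, 4 and picks M; Player II would get 6.
- c4: Player 1 compares 12, 9, 11 and picks T; Player II would get 9.
- c5: Player 1 compares 3, 12, 3 and picks M; Player II would get 1.
Among 2, 8, 6, 9, 1, the best is 9 at c4. Subgame-perfect outcome: (T, c4) with payoffs (12, 9).
Under simultaneous play:
Player 1's best replies: c1→M; c2→M; c3→M; c4→T; c5→M.
Player II's best replies: T→c2; M→c2; B→c5.
The unique mutual best reply is (M, c2), giving (13, 8).
Player 1 earns 12 sequentially versus 13 at the Nash outcome: worse off.

worse off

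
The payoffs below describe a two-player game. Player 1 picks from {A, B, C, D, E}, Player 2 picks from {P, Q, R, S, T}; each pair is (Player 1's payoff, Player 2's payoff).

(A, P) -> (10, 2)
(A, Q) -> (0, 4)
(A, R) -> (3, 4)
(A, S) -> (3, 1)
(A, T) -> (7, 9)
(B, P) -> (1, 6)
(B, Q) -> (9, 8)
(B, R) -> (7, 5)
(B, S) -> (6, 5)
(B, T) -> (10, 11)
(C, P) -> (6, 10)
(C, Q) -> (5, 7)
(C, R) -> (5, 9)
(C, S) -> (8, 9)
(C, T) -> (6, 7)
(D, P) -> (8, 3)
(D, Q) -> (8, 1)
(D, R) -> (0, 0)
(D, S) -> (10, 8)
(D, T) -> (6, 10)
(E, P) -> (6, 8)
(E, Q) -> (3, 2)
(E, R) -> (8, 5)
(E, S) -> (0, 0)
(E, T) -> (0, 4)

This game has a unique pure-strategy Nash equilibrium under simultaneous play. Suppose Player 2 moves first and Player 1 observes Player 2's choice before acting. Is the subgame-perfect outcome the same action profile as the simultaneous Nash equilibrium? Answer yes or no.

yes

Player 1 best-responds to each possible Player 2 move:
- P → Player 1 plays A (best of 10, 1, 6, 8, 6); Player 2 gets 2.
- Q → Player 1 plays B (best of 0, 9, 5, 8, 3); Player 2 gets 8.
- R → Player 1 plays E (best of 3, 7, 5, 0, 8); Player 2 gets 5.
- S → Player 1 plays D (best of 3, 6, 8, 10, 0); Player 2 gets 8.
- T → Player 1 plays B (best of 7, 10, 6, 6, 0); Player 2 gets 11.
Maximizing over 2, 8, 5, 8, 11, Player 2 chooses T. Subgame-perfect outcome: (B, T) with payoffs (10, 11).
Now find the simultaneous Nash equilibrium.
Player 1's best replies: P→A; Q→B; R→E; S→D; T→B.
Player 2's best replies: A→T; B→T; C→P; D→T; E→P.
The unique mutual best reply is (B, T), giving (10, 11).
Sequential outcome (B, T) coincides with the Nash profile (B, T).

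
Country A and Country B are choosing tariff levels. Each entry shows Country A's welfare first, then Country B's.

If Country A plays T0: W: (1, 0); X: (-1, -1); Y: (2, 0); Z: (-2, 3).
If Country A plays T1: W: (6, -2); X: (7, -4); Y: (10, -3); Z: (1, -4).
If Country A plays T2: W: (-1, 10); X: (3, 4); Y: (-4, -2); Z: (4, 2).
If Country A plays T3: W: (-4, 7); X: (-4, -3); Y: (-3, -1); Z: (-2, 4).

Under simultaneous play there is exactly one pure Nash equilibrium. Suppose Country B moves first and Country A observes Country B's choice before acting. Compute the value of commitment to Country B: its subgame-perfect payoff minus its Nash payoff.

4

Solve by backward induction (Country B leads).
- W: BR = T1, leader payoff -2.
- X: BR = T1, leader payoff -4.
- Y: BR = T1, leader payoff -3.
- Z: BR = T2, leader payoff 2.
Among -2, -4, -3, 2, the best is 2 at Z. Subgame-perfect outcome: (T2, Z) with payoffs (4, 2).
For the simultaneous game, intersect best replies.
Country A's best replies: W→T1; X→T1; Y→T1; Z→T2.
Country B's best replies: T0→Z; T1→W; T2→W; T3→W.
Only (T1, W) has each player best-responding; Nash payoffs (6, -2).
Country B's commitment gain: 2 − -2 = 4.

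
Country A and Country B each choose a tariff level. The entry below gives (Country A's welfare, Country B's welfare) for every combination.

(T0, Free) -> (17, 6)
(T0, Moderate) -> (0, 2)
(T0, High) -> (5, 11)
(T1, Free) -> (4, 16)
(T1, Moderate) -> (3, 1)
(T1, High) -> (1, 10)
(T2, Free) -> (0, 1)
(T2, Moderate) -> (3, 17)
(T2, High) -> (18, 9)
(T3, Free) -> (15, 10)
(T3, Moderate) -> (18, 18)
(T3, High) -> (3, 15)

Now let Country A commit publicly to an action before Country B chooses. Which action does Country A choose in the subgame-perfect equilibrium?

T3

Work backward from Country B's decision.
- T0: BR = High, leader payoff 5.
- T1: BR = Free, leader payoff 4.
- T2: BR = Moderate, leader payoff 3.
- T3: BR = Moderate, leader payoff 18.
Maximizing over 5, 4, 3, 18, Country A chooses T3. Subgame-perfect outcome: (T3, Moderate) with payoffs (18, 18).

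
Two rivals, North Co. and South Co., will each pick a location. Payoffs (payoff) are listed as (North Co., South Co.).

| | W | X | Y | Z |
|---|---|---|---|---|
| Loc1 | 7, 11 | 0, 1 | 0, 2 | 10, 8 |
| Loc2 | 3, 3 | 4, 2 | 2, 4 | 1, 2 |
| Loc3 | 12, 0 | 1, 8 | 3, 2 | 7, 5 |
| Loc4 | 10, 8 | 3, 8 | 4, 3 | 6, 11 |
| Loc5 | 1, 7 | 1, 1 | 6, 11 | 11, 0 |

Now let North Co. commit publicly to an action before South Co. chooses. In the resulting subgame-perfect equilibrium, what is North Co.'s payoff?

Work backward from South Co.'s decision.
- Loc1 → South Co. plays W (best of 11, 1, 2, 8); North Co. gets 7.
- Loc2 → South Co. plays Y (best of 3, 2, 4, 2); North Co. gets 2.
- Loc3 → South Co. plays X (best of 0, 8, 2, 5); North Co. gets 1.
- Loc4 → South Co. plays Z (best of 8, 8, 3, 11); North Co. gets 6.
- Loc5 → South Co. plays Y (best of 7, 1, 11, 0); North Co. gets 6.
Maximizing over 7, 2, 1, 6, 6, North Co. chooses Loc1. Subgame-perfect outcome: (Loc1, W) with payoffs (7, 11).

7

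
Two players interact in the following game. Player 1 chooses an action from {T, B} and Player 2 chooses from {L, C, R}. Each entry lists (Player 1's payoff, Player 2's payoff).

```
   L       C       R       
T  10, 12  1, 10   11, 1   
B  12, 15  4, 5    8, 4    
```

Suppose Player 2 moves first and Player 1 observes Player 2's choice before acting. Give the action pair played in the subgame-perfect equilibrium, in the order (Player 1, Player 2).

(B, L)

Work backward from Player 1's decision.
- L: BR = B, leader payoff 15.
- C: BR = B, leader payoff 5.
- R: BR = T, leader payoff 1.
Maximizing over 15, 5, 1, Player 2 chooses L. Subgame-perfect outcome: (B, L) with payoffs (12, 15).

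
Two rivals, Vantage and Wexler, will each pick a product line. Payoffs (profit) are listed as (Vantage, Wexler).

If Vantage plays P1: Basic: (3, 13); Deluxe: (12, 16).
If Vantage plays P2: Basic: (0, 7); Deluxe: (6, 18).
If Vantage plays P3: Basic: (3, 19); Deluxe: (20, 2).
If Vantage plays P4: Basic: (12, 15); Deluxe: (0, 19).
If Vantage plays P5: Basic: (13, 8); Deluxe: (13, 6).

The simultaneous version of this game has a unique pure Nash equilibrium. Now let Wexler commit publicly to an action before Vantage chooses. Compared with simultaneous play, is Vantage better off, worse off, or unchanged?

Work backward from Vantage's decision.
- Basic: BR = P5, leader payoff 8.
- Deluxe: BR = P3, leader payoff 2.
Among 8, 2, the best is 8 at Basic. Subgame-perfect outcome: (P5, Basic) with payoffs (13, 8).
For the simultaneous game, intersect best replies.
Vantage's best replies: Basic→P5; Deluxe→P3.
Wexler's best replies: P1→Deluxe; P2→Deluxe; P3→Basic; P4→Deluxe; P5→Basic.
Only (P5, Basic) has each player best-responding; Nash payoffs (13, 8).
Vantage earns 13 sequentially versus 13 at the Nash outcome: unchanged.

unchanged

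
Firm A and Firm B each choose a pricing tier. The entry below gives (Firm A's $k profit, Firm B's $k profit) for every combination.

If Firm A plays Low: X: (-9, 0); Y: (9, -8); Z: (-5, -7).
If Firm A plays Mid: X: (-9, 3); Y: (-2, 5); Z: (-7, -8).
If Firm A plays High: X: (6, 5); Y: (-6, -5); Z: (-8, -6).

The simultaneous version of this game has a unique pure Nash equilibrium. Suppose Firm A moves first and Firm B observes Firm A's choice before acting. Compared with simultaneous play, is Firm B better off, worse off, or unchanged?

unchanged

Work backward from Firm B's decision.
- Low: Firm B compares 0, -8, -7 and picks X; Firm A would get -9.
- Mid: Firm B compares 3, 5, -8 and picks Y; Firm A would get -2.
- High: Firm B compares 5, -5, -6 and picks X; Firm A would get 6.
Firm A's induced payoffs are -9, -2, 6, so Firm A commits to High. Subgame-perfect outcome: (High, X) with payoffs (6, 5).
Now find the simultaneous Nash equilibrium.
Firm A's best replies: X→High; Y→Low; Z→Low.
Firm B's best replies: Low→X; Mid→Y; High→X.
Only (High, X) has each player best-responding; Nash payoffs (6, 5).
Firm B earns 5 sequentially versus 5 at the Nash outcome: unchanged.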